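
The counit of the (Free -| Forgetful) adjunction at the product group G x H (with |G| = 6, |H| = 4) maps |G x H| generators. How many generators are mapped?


The counit epsilon_K: F(U(K)) -> K of the Free-Forgetful adjunction
maps |K| generators of F(U(K)) into K. For K = G x H (the product group),
|G x H| = |G| * |H|.
Total generators mapped = 6 * 4 = 24.

24


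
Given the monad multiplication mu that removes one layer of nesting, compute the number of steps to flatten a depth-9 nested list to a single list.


Each application of mu: T^2 -> T removes one layer of nesting.
Starting at depth 9 (i.e., T^9(X)), we need to reach T(X).
Number of mu applications = 9 - 1 = 8

8


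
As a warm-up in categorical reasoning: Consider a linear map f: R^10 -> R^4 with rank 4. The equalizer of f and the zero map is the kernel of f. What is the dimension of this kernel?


The equalizer of f and the zero map is ker(f).
By the rank-nullity theorem: dim(ker(f)) = dim(domain) - rank(f).
dim(ker(f)) = 10 - 4 = 6

6


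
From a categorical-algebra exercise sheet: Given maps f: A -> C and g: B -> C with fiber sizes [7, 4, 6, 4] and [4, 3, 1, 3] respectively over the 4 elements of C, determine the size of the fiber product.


The pullback A x_C B consists of pairs (a, b) with f(a) = g(b).
For each element c in C, the fiber product has |f^-1(c)| * |g^-1(c)| elements.
Summing over C: 7 * 4 + 4 * 3 + 6 * 1 + 4 * 3
= 28 + 12 + 6 + 12 = 58

58


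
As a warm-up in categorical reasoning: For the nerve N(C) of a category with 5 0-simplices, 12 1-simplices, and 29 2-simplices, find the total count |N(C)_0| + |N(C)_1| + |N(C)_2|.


The 2-skeleton of the nerve N(C) consists of simplices in dimensions 0, 1, 2:
  |N(C)_0| = 5 (objects)
  |N(C)_1| = 12 (morphisms)
  |N(C)_2| = 29 (composable pairs)
Total = 5 + 12 + 29 = 46

46


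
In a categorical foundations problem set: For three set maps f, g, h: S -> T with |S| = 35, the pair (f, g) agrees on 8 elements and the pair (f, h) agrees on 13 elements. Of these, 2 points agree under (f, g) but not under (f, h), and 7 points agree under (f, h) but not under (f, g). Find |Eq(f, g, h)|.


Eq(f, g, h) is the triple-agreement set: points in S where all three
maps take the same value. Using inclusion-exclusion on the pairwise data:
Pair (f, g) agrees on 8 points; pair (f, h) on 13 points.
Points agreeing under (f, g) but not (f, h) = 2; under (f, h) but not (f, g) = 7.
Triple-agreement = agreement-in-(f, g) minus points that agree under (f, g) but not (f, h):
|Eq(f, g, h)| = 8 - 2 = 6
(cross-check via (f, h): 13 - 7 = 6.)

6


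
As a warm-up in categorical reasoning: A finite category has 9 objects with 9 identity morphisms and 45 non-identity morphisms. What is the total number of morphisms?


Each object has an identity morphism, giving 9 identities.
Adding the 45 non-identity morphisms:
Total = 9 + 45 = 54

54


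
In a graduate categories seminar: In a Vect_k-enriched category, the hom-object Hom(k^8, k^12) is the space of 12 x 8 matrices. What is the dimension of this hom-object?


In Vect-enriched categories, Hom(k^n, k^m) is the space of m x n matrices.
dim(Hom(k^8, k^12)) = 12 * 8 = 96

96


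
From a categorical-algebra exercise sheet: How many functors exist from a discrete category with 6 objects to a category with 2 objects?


A functor from a discrete category C to D is determined by
where each object maps. Each of the 6 objects of C can map
to any of the 2 objects of D independently.
Number of functors = 2^6 = 64

64


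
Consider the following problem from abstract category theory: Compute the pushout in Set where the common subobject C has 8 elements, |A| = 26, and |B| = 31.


The pushout A +_C B identifies the images of C in A and B.
|A +_C B| = |A| + |B| - |C| (for injections).
= 26 + 31 - 8 = 49

49


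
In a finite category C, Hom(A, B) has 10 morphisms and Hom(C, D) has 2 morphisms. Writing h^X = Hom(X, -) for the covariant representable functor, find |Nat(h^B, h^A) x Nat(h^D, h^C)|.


By the Yoneda lemma, Nat(h^B, h^A) is isomorphic to Hom(A, B),
so |Nat(h^B, h^A)| = |Hom(A, B)| and |Nat(h^D, h^C)| = |Hom(C, D)|.
|Hom(A, B)| = 10, |Hom(C, D)| = 2.
|Nat(h^B, h^A) x Nat(h^D, h^C)| = 10 * 2 = 20

20


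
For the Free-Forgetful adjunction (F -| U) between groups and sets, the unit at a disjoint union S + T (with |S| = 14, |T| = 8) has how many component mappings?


The unit eta_X: X -> U(F(X)) of the Free-Forgetful adjunction
maps each element of X to a generator of F(X). For X = S + T (disjoint
union in Set), |S + T| = |S| + |T|.
Total mappings = 14 + 8 = 22.

22


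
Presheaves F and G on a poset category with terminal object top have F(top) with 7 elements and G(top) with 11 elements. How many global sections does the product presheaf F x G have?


Global sections of a presheaf on a poset with terminal top satisfy
Gamma(H) ~ H(top). Presheaves admit pointwise products, so
(F x G)(top) = F(top) x G(top) (Cartesian product).
|Gamma(F x G)| = |F(top)| * |G(top)| = 7 * 11 = 77.

77


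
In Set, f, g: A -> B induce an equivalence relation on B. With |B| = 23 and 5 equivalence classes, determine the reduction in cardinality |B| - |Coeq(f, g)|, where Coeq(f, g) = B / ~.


The coequalizer Coeq(f, g) = B / ~ has one element per equivalence class.
|B| = 23, |Coeq(f, g)| = 5.
|B| - |Coeq(f, g)| = 23 - 5 = 18.

18


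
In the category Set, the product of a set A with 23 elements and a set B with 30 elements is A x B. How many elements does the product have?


In Set, the product A x B is the Cartesian product.
By the universal property, |A x B| = |A| * |B|.
|A x B| = 23 * 30 = 690

690


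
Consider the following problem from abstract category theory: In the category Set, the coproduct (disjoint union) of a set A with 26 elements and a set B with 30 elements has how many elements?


In Set, the coproduct A + B is the disjoint union.
|A + B| = |A| + |B| = 26 + 30 = 56

56


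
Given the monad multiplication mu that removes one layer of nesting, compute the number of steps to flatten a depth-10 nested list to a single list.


Each application of mu: T^2 -> T removes one layer of nesting.
Starting at depth 10 (i.e., T^10(X)), we need to reach T(X).
Number of mu applications = 10 - 1 = 9

9


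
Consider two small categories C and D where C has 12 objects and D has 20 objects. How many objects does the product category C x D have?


The product category C x D has objects that are pairs (c, d).
Number of pairs = |Ob(C)| * |Ob(D)| = 12 * 20 = 240

240


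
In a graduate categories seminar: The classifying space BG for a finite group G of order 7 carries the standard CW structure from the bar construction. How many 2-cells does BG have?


In the bar-construction CW model of BG, the n-cells are indexed by
n-tuples [g_1|...|g_n] of non-identity elements of G (degenerate
simplices with some g_i = e do not contribute cells), so there are
(|G| - 1)^n n-cells.
For dim = 2 with |G| = 7:
cells = (7 - 1)^2 = 6^2 = 36

36


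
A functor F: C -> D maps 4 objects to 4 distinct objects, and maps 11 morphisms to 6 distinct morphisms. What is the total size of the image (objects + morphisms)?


The image of F consists of distinct objects and distinct morphisms.
|Im(F)| on objects = 4
|Im(F)| on morphisms = 6
Total image cardinality = 4 + 6 = 10

10


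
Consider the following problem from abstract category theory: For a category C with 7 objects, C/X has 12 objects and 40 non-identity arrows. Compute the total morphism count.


In the slice category C/X, objects are morphisms to X.
Identity morphisms: 12 (one per object of C/X).
Non-identity morphisms: 40.
Total = 12 + 40 = 52

52


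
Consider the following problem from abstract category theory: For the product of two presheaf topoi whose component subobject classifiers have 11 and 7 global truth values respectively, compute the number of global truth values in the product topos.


In a product of presheaf topoi E_1 x E_2, the subobject classifier
is Omega = Omega_1 x Omega_2 (componentwise), so
|Omega(top)| = |Omega_1(top_1)| * |Omega_2(top_2)|.
= 11 * 7 = 77.

77


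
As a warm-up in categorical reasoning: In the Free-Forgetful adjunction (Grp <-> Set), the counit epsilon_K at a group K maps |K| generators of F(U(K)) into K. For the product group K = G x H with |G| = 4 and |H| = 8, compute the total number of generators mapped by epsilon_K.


The counit epsilon_K: F(U(K)) -> K of the Free-Forgetful adjunction
maps |K| generators of F(U(K)) into K. For K = G x H (the product group),
|G x H| = |G| * |H|.
Total generators mapped = 4 * 8 = 32.

32


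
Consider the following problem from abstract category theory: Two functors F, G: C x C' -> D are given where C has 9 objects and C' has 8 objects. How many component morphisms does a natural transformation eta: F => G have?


A natural transformation eta: F => G assigns one component morphism per
object of the domain category.
The domain is the product category C x C', so
|Ob(C x C')| = |Ob(C)| * |Ob(C')| = 9 * 8 = 72.
Therefore eta has 72 component morphisms.

72


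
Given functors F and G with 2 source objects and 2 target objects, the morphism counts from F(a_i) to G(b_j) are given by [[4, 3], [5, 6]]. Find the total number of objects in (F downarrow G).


Objects of (F downarrow G) are triples (a, b, h: F(a)->G(b)).
The count equals the sum of all entries in the hom-matrix.
sum(row 0) = 7
sum(row 1) = 11
Grand total = 18

18


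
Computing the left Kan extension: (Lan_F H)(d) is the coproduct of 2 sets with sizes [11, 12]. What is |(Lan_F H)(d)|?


Pointwise, the left Kan extension (Lan_F H)(d) is the colimit, indexed
by the comma category (F downarrow d), of H composed with the
projection (F downarrow d) -> C. Here that colimit is given
as a coproduct (disjoint union) of sets, so its cardinality is the
sum of the sizes of the summands.
Coproduct of sets with sizes: 11 + 12
= 23

23


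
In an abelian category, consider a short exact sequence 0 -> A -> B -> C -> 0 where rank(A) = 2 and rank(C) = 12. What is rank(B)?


For a short exact sequence 0 -> A -> B -> C -> 0,
rank is additive: rank(B) = rank(A) + rank(C).
rank(B) = 2 + 12 = 14

14


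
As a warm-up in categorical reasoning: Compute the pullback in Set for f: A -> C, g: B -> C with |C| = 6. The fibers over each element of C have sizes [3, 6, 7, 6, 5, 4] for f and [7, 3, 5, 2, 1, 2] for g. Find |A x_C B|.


The pullback A x_C B consists of pairs (a, b) with f(a) = g(b).
For each element c in C, the fiber product has |f^-1(c)| * |g^-1(c)| elements.
Summing over C: 3 * 7 + 6 * 3 + 7 * 5 + 6 * 2 + 5 * 1 + 4 * 2
= 21 + 18 + 35 + 12 + 5 + 8 = 99

99


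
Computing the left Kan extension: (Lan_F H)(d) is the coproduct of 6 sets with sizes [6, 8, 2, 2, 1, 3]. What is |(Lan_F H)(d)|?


Pointwise, the left Kan extension (Lan_F H)(d) is the colimit, indexed
by the comma category (F downarrow d), of H composed with the
projection (F downarrow d) -> C. Here that colimit is given
as a coproduct (disjoint union) of sets, so its cardinality is the
sum of the sizes of the summands.
Coproduct of sets with sizes: 6 + 8 + 2 + 2 + 1 + 3
= 22

22


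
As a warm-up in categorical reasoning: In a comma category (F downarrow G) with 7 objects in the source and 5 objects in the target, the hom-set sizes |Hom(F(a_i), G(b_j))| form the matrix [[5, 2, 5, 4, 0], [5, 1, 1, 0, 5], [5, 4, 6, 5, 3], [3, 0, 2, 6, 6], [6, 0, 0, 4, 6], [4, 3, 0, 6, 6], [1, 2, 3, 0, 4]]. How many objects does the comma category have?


Objects of (F downarrow G) are triples (a, b, h: F(a)->G(b)).
The count equals the sum of all entries in the hom-matrix.
sum(row 0) = 16
sum(row 1) = 12
sum(row 2) = 23
sum(row 3) = 17
sum(row 4) = 16
sum(row 5) = 19
sum(row 6) = 10
Grand total = 113

113


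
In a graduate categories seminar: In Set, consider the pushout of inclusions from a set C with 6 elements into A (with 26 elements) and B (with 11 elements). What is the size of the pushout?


The pushout A +_C B identifies the images of C in A and B.
|A +_C B| = |A| + |B| - |C| (for injections).
= 26 + 11 - 6 = 31

31


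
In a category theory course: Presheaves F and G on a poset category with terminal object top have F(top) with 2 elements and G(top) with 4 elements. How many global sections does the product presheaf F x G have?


Global sections of a presheaf on a poset with terminal top satisfy
Gamma(H) ~ H(top). Presheaves admit pointwise products, so
(F x G)(top) = F(top) x G(top) (Cartesian product).
|Gamma(F x G)| = |F(top)| * |G(top)| = 2 * 4 = 8.

8


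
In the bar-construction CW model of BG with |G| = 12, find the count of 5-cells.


In the bar-construction CW model of BG, the n-cells are indexed by
n-tuples [g_1|...|g_n] of non-identity elements of G (degenerate
simplices with some g_i = e do not contribute cells), so there are
(|G| - 1)^n n-cells.
For dim = 5 with |G| = 12:
cells = (12 - 1)^5 = 11^5 = 161051

161051


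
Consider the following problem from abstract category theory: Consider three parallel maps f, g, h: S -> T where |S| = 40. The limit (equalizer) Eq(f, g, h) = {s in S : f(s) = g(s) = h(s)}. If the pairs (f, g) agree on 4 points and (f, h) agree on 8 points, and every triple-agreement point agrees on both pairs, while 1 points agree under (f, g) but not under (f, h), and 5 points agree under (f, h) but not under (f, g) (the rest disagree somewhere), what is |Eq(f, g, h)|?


Eq(f, g, h) is the triple-agreement set: points in S where all three
maps take the same value. Using inclusion-exclusion on the pairwise data:
Pair (f, g) agrees on 4 points; pair (f, h) on 8 points.
Points agreeing under (f, g) but not (f, h) = 1; under (f, h) but not (f, g) = 5.
Triple-agreement = agreement-in-(f, g) minus points that agree under (f, g) but not (f, h):
|Eq(f, g, h)| = 4 - 1 = 3
(cross-check via (f, h): 8 - 5 = 3.)

3


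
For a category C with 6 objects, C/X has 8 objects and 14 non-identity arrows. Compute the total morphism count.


In the slice category C/X, objects are morphisms to X.
Identity morphisms: 8 (one per object of C/X).
Non-identity morphisms: 14.
Total = 8 + 14 = 22

22


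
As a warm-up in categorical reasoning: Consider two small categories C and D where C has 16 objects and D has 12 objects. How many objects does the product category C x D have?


The product category C x D has objects that are pairs (c, d).
Number of pairs = |Ob(C)| * |Ob(D)| = 16 * 12 = 192

192


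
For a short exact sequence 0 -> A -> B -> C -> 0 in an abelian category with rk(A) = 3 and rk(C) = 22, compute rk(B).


For a short exact sequence 0 -> A -> B -> C -> 0,
rank is additive: rank(B) = rank(A) + rank(C).
rank(B) = 3 + 22 = 25

25


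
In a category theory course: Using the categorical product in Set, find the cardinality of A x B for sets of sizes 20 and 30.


In Set, the product A x B is the Cartesian product.
By the universal property, |A x B| = |A| * |B|.
|A x B| = 20 * 30 = 600

600


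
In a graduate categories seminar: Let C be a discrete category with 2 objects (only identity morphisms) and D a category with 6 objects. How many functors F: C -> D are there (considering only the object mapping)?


A functor from a discrete category C to D is determined by
where each object maps. Each of the 2 objects of C can map
to any of the 6 objects of D independently.
Number of functors = 6^2 = 36

36


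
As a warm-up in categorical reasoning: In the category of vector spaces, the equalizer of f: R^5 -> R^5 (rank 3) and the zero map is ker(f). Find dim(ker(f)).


The equalizer of f and the zero map is ker(f).
By the rank-nullity theorem: dim(ker(f)) = dim(domain) - rank(f).
dim(ker(f)) = 5 - 3 = 2

2


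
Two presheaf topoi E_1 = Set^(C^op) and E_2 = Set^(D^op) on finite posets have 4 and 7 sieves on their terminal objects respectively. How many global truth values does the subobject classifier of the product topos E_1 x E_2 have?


In a product of presheaf topoi E_1 x E_2, the subobject classifier
is Omega = Omega_1 x Omega_2 (componentwise), so
|Omega(top)| = |Omega_1(top_1)| * |Omega_2(top_2)|.
= 4 * 7 = 28.

28


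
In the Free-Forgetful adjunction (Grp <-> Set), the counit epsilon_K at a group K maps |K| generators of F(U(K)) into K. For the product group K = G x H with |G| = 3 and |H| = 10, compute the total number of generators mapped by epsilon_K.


The counit epsilon_K: F(U(K)) -> K of the Free-Forgetful adjunction
maps |K| generators of F(U(K)) into K. For K = G x H (the product group),
|G x H| = |G| * |H|.
Total generators mapped = 3 * 10 = 30.

30


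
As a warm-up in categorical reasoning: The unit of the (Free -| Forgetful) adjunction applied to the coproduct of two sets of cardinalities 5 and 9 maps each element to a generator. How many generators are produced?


The unit eta_X: X -> U(F(X)) of the Free-Forgetful adjunction
maps each element of X to a generator of F(X). For X = S + T (disjoint
union in Set), |S + T| = |S| + |T|.
Total mappings = 5 + 9 = 14.

14


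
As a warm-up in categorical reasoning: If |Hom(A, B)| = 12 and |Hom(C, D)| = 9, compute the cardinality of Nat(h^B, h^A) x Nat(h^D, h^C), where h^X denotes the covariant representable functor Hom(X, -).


By the Yoneda lemma, Nat(h^B, h^A) is isomorphic to Hom(A, B),
so |Nat(h^B, h^A)| = |Hom(A, B)| and |Nat(h^D, h^C)| = |Hom(C, D)|.
|Hom(A, B)| = 12, |Hom(C, D)| = 9.
|Nat(h^B, h^A) x Nat(h^D, h^C)| = 12 * 9 = 108

108


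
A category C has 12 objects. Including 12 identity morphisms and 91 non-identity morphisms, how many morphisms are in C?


Each object has an identity morphism, giving 12 identities.
Adding the 91 non-identity morphisms:
Total = 12 + 91 = 103

103


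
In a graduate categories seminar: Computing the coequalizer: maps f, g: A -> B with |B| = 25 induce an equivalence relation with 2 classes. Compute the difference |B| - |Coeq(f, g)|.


The coequalizer Coeq(f, g) = B / ~ has one element per equivalence class.
|B| = 25, |Coeq(f, g)| = 2.
|B| - |Coeq(f, g)| = 25 - 2 = 23.

23


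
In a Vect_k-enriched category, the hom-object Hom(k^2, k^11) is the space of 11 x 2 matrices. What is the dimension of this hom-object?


In Vect-enriched categories, Hom(k^n, k^m) is the space of m x n matrices.
dim(Hom(k^2, k^11)) = 11 * 2 = 22

22


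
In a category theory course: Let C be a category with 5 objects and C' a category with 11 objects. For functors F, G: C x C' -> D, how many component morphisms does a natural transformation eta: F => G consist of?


A natural transformation eta: F => G assigns one component morphism per
object of the domain category.
The domain is the product category C x C', so
|Ob(C x C')| = |Ob(C)| * |Ob(C')| = 5 * 11 = 55.
Therefore eta has 55 component morphisms.

55


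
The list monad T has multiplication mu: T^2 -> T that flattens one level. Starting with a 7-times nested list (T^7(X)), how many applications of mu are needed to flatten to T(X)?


Each application of mu: T^2 -> T removes one layer of nesting.
Starting at depth 7 (i.e., T^7(X)), we need to reach T(X).
Number of mu applications = 7 - 1 = 6

6


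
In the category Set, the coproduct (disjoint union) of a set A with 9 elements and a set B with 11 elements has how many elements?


In Set, the coproduct A + B is the disjoint union.
|A + B| = |A| + |B| = 9 + 11 = 20

20


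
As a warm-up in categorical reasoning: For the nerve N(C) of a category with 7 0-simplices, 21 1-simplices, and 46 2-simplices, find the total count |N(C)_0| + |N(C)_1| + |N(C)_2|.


The 2-skeleton of the nerve N(C) consists of simplices in dimensions 0, 1, 2:
  |N(C)_0| = 7 (objects)
  |N(C)_1| = 21 (morphisms)
  |N(C)_2| = 46 (composable pairs)
Total = 7 + 21 + 46 = 74

74


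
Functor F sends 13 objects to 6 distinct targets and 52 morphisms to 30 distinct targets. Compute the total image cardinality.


The image of F consists of distinct objects and distinct morphisms.
|Im(F)| on objects = 6
|Im(F)| on morphisms = 30
Total image cardinality = 6 + 30 = 36

36


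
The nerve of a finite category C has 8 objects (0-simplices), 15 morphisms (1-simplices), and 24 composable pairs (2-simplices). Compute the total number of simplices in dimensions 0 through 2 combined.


The 2-skeleton of the nerve N(C) consists of simplices in dimensions 0, 1, 2:
  |N(C)_0| = 8 (objects)
  |N(C)_1| = 15 (morphisms)
  |N(C)_2| = 24 (composable pairs)
Total = 8 + 15 + 24 = 47

47


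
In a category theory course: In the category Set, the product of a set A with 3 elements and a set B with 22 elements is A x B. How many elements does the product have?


In Set, the product A x B is the Cartesian product.
By the universal property, |A x B| = |A| * |B|.
|A x B| = 3 * 22 = 66

66


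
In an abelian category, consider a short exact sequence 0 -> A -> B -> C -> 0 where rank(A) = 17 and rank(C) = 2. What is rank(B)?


For a short exact sequence 0 -> A -> B -> C -> 0,
rank is additive: rank(B) = rank(A) + rank(C).
rank(B) = 17 + 2 = 19

19


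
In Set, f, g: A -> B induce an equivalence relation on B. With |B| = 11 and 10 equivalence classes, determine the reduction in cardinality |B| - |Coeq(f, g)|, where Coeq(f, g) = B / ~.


The coequalizer Coeq(f, g) = B / ~ has one element per equivalence class.
|B| = 11, |Coeq(f, g)| = 10.
|B| - |Coeq(f, g)| = 11 - 10 = 1.

1


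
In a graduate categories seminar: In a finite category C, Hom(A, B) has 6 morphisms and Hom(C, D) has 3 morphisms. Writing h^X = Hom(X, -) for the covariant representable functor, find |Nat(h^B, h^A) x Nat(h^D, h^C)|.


By the Yoneda lemma, Nat(h^B, h^A) is isomorphic to Hom(A, B),
so |Nat(h^B, h^A)| = |Hom(A, B)| and |Nat(h^D, h^C)| = |Hom(C, D)|.
|Hom(A, B)| = 6, |Hom(C, D)| = 3.
|Nat(h^B, h^A) x Nat(h^D, h^C)| = 6 * 3 = 18

18


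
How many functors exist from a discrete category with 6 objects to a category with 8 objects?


A functor from a discrete category C to D is determined by
where each object maps. Each of the 6 objects of C can map
to any of the 8 objects of D independently.
Number of functors = 8^6 = 262144

262144


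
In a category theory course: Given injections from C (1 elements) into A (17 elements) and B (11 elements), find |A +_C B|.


The pushout A +_C B identifies the images of C in A and B.
|A +_C B| = |A| + |B| - |C| (for injections).
= 17 + 11 - 1 = 27

27


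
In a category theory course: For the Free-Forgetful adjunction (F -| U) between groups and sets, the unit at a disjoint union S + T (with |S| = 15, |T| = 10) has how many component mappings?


The unit eta_X: X -> U(F(X)) of the Free-Forgetful adjunction
maps each element of X to a generator of F(X). For X = S + T (disjoint
union in Set), |S + T| = |S| + |T|.
Total mappings = 15 + 10 = 25.

25


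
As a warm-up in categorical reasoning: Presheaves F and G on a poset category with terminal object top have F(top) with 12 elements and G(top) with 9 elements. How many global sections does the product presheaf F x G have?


Global sections of a presheaf on a poset with terminal top satisfy
Gamma(H) ~ H(top). Presheaves admit pointwise products, so
(F x G)(top) = F(top) x G(top) (Cartesian product).
|Gamma(F x G)| = |F(top)| * |G(top)| = 12 * 9 = 108.

108


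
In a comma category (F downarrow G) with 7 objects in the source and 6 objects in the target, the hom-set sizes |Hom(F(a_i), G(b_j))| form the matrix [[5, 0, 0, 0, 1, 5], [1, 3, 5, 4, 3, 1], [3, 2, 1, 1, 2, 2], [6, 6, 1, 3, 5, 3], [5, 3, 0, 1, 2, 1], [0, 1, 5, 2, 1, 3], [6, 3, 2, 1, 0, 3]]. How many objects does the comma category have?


Objects of (F downarrow G) are triples (a, b, h: F(a)->G(b)).
The count equals the sum of all entries in the hom-matrix.
sum(row 0) = 11
sum(row 1) = 17
sum(row 2) = 11
sum(row 3) = 24
sum(row 4) = 12
sum(row 5) = 12
sum(row 6) = 15
Grand total = 102

102


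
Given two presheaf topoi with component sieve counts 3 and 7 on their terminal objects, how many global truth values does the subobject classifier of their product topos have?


In a product of presheaf topoi E_1 x E_2, the subobject classifier
is Omega = Omega_1 x Omega_2 (componentwise), so
|Omega(top)| = |Omega_1(top_1)| * |Omega_2(top_2)|.
= 3 * 7 = 21.

21


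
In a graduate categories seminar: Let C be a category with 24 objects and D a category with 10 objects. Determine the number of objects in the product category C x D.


The product category C x D has objects that are pairs (c, d).
Number of pairs = |Ob(C)| * |Ob(D)| = 24 * 10 = 240

240


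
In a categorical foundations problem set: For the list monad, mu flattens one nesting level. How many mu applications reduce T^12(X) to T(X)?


Each application of mu: T^2 -> T removes one layer of nesting.
Starting at depth 12 (i.e., T^12(X)), we need to reach T(X).
Number of mu applications = 12 - 1 = 11

11


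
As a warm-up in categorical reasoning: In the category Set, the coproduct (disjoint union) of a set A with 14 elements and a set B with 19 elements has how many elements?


In Set, the coproduct A + B is the disjoint union.
|A + B| = |A| + |B| = 14 + 19 = 33

33


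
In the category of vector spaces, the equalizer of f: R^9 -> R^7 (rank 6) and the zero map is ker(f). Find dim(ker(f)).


The equalizer of f and the zero map is ker(f).
By the rank-nullity theorem: dim(ker(f)) = dim(domain) - rank(f).
dim(ker(f)) = 9 - 6 = 3

3


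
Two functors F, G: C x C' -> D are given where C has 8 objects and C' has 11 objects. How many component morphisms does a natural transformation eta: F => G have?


A natural transformation eta: F => G assigns one component morphism per
object of the domain category.
The domain is the product category C x C', so
|Ob(C x C')| = |Ob(C)| * |Ob(C')| = 8 * 11 = 88.
Therefore eta has 88 component morphisms.

88


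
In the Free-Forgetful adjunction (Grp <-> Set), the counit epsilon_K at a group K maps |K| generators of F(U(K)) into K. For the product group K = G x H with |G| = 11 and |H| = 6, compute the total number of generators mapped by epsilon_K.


The counit epsilon_K: F(U(K)) -> K of the Free-Forgetful adjunction
maps |K| generators of F(U(K)) into K. For K = G x H (the product group),
|G x H| = |G| * |H|.
Total generators mapped = 11 * 6 = 66.

66


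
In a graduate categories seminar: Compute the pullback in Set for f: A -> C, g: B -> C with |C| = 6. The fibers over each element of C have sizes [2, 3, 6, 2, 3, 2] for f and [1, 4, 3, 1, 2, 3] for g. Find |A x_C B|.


The pullback A x_C B consists of pairs (a, b) with f(a) = g(b).
For each element c in C, the fiber product has |f^-1(c)| * |g^-1(c)| elements.
Summing over C: 2 * 1 + 3 * 4 + 6 * 3 + 2 * 1 + 3 * 2 + 2 * 3
= 2 + 12 + 18 + 2 + 6 + 6 = 46

46


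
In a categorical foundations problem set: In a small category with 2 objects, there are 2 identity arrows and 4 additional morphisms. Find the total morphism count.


Each object has an identity morphism, giving 2 identities.
Adding the 4 non-identity morphisms:
Total = 2 + 4 = 6

6


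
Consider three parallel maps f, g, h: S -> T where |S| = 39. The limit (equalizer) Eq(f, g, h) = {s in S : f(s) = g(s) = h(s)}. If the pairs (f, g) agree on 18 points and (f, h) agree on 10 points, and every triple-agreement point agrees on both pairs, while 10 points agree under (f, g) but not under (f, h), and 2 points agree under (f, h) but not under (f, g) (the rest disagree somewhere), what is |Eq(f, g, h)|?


Eq(f, g, h) is the triple-agreement set: points in S where all three
maps take the same value. Using inclusion-exclusion on the pairwise data:
Pair (f, g) agrees on 18 points; pair (f, h) on 10 points.
Points agreeing under (f, g) but not (f, h) = 10; under (f, h) but not (f, g) = 2.
Triple-agreement = agreement-in-(f, g) minus points that agree under (f, g) but not (f, h):
|Eq(f, g, h)| = 18 - 10 = 8
(cross-check via (f, h): 10 - 2 = 8.)

8


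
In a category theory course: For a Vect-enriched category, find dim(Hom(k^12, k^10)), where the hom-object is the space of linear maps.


In Vect-enriched categories, Hom(k^n, k^m) is the space of m x n matrices.
dim(Hom(k^12, k^10)) = 10 * 12 = 120

120


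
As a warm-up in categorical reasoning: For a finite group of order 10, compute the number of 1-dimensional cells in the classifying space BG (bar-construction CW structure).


In the bar-construction CW model of BG, the n-cells are indexed by
n-tuples [g_1|...|g_n] of non-identity elements of G (degenerate
simplices with some g_i = e do not contribute cells), so there are
(|G| - 1)^n n-cells.
For dim = 1 with |G| = 10:
cells = (10 - 1)^1 = 9^1 = 9

9


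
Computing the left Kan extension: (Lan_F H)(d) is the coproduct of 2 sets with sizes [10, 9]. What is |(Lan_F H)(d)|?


Pointwise, the left Kan extension (Lan_F H)(d) is the colimit, indexed
by the comma category (F downarrow d), of H composed with the
projection (F downarrow d) -> C. Here that colimit is given
as a coproduct (disjoint union) of sets, so its cardinality is the
sum of the sizes of the summands.
Coproduct of sets with sizes: 10 + 9
= 19

19


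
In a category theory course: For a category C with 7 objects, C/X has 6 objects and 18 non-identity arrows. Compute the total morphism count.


In the slice category C/X, objects are morphisms to X.
Identity morphisms: 6 (one per object of C/X).
Non-identity morphisms: 18.
Total = 6 + 18 = 24

24


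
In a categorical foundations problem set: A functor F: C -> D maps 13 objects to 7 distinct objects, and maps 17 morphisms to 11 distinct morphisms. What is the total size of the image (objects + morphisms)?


The image of F consists of distinct objects and distinct morphisms.
|Im(F)| on objects = 7
|Im(F)| on morphisms = 11
Total image cardinality = 7 + 11 = 18

18


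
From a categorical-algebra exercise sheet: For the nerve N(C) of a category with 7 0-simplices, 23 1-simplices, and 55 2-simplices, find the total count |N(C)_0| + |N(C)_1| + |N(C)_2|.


The 2-skeleton of the nerve N(C) consists of simplices in dimensions 0, 1, 2:
  |N(C)_0| = 7 (objects)
  |N(C)_1| = 23 (morphisms)
  |N(C)_2| = 55 (composable pairs)
Total = 7 + 23 + 55 = 85

85


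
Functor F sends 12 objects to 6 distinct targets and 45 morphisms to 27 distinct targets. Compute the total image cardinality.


The image of F consists of distinct objects and distinct morphisms.
|Im(F)| on objects = 6
|Im(F)| on morphisms = 27
Total image cardinality = 6 + 27 = 33

33


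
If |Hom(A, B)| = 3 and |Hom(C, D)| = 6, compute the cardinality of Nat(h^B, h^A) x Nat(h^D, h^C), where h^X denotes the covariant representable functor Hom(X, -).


By the Yoneda lemma, Nat(h^B, h^A) is isomorphic to Hom(A, B),
so |Nat(h^B, h^A)| = |Hom(A, B)| and |Nat(h^D, h^C)| = |Hom(C, D)|.
|Hom(A, B)| = 3, |Hom(C, D)| = 6.
|Nat(h^B, h^A) x Nat(h^D, h^C)| = 3 * 6 = 18

18


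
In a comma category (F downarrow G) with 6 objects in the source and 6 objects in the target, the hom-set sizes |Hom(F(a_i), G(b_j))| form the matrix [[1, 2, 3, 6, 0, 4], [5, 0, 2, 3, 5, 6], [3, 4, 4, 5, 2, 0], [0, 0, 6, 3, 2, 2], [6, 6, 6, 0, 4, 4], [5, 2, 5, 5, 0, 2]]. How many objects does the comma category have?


Objects of (F downarrow G) are triples (a, b, h: F(a)->G(b)).
The count equals the sum of all entries in the hom-matrix.
sum(row 0) = 16
sum(row 1) = 21
sum(row 2) = 18
sum(row 3) = 13
sum(row 4) = 26
sum(row 5) = 19
Grand total = 113

113


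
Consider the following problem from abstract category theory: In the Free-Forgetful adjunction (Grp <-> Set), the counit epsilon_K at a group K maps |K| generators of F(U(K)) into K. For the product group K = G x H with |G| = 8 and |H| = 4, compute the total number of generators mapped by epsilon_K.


The counit epsilon_K: F(U(K)) -> K of the Free-Forgetful adjunction
maps |K| generators of F(U(K)) into K. For K = G x H (the product group),
|G x H| = |G| * |H|.
Total generators mapped = 8 * 4 = 32.

32


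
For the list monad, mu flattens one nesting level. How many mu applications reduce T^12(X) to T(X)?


Each application of mu: T^2 -> T removes one layer of nesting.
Starting at depth 12 (i.e., T^12(X)), we need to reach T(X).
Number of mu applications = 12 - 1 = 11

11


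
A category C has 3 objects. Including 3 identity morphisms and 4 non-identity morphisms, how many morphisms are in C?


Each object has an identity morphism, giving 3 identities.
Adding the 4 non-identity morphisms:
Total = 3 + 4 = 7

7


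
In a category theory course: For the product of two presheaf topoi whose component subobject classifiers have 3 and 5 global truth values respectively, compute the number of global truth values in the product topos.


In a product of presheaf topoi E_1 x E_2, the subobject classifier
is Omega = Omega_1 x Omega_2 (componentwise), so
|Omega(top)| = |Omega_1(top_1)| * |Omega_2(top_2)|.
= 3 * 5 = 15.

15


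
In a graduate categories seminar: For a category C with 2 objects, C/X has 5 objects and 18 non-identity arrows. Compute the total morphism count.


In the slice category C/X, objects are morphisms to X.
Identity morphisms: 5 (one per object of C/X).
Non-identity morphisms: 18.
Total = 5 + 18 = 23

23


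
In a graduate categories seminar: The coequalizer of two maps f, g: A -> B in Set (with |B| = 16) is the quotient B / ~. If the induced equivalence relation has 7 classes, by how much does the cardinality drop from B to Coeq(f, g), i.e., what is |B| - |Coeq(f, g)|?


The coequalizer Coeq(f, g) = B / ~ has one element per equivalence class.
|B| = 16, |Coeq(f, g)| = 7.
|B| - |Coeq(f, g)| = 16 - 7 = 9.

9


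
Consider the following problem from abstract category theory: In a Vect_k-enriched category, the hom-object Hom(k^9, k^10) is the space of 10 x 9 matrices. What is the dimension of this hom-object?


In Vect-enriched categories, Hom(k^n, k^m) is the space of m x n matrices.
dim(Hom(k^9, k^10)) = 10 * 9 = 90

90


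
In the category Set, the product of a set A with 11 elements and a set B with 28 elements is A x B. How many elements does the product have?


In Set, the product A x B is the Cartesian product.
By the universal property, |A x B| = |A| * |B|.
|A x B| = 11 * 28 = 308

308


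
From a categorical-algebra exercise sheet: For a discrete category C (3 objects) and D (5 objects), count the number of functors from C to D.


A functor from a discrete category C to D is determined by
where each object maps. Each of the 3 objects of C can map
to any of the 5 objects of D independently.
Number of functors = 5^3 = 125

125


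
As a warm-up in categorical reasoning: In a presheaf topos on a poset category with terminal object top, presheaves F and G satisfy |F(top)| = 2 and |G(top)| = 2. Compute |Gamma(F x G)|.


Global sections of a presheaf on a poset with terminal top satisfy
Gamma(H) ~ H(top). Presheaves admit pointwise products, so
(F x G)(top) = F(top) x G(top) (Cartesian product).
|Gamma(F x G)| = |F(top)| * |G(top)| = 2 * 2 = 4.

4


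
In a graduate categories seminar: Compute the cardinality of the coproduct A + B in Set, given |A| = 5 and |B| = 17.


In Set, the coproduct A + B is the disjoint union.
|A + B| = |A| + |B| = 5 + 17 = 22

22


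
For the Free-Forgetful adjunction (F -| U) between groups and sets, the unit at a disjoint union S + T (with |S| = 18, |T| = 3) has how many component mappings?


The unit eta_X: X -> U(F(X)) of the Free-Forgetful adjunction
maps each element of X to a generator of F(X). For X = S + T (disjoint
union in Set), |S + T| = |S| + |T|.
Total mappings = 18 + 3 = 21.

21


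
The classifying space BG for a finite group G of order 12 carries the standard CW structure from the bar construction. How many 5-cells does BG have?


In the bar-construction CW model of BG, the n-cells are indexed by
n-tuples [g_1|...|g_n] of non-identity elements of G (degenerate
simplices with some g_i = e do not contribute cells), so there are
(|G| - 1)^n n-cells.
For dim = 5 with |G| = 12:
cells = (12 - 1)^5 = 11^5 = 161051

161051


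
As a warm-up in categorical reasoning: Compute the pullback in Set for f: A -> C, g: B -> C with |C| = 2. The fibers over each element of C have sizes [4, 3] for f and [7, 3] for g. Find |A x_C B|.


The pullback A x_C B consists of pairs (a, b) with f(a) = g(b).
For each element c in C, the fiber product has |f^-1(c)| * |g^-1(c)| elements.
Summing over C: 4 * 7 + 3 * 3
= 28 + 9 = 37

37


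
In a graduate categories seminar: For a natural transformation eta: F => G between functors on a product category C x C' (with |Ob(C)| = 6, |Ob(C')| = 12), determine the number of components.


A natural transformation eta: F => G assigns one component morphism per
object of the domain category.
The domain is the product category C x C', so
|Ob(C x C')| = |Ob(C)| * |Ob(C')| = 6 * 12 = 72.
Therefore eta has 72 component morphisms.

72


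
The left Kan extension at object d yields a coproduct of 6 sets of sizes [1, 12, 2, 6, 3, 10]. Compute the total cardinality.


Pointwise, the left Kan extension (Lan_F H)(d) is the colimit, indexed
by the comma category (F downarrow d), of H composed with the
projection (F downarrow d) -> C. Here that colimit is given
as a coproduct (disjoint union) of sets, so its cardinality is the
sum of the sizes of the summands.
Coproduct of sets with sizes: 1 + 12 + 2 + 6 + 3 + 10
= 34

34


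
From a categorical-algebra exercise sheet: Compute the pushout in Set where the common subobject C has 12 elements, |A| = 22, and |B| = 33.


The pushout A +_C B identifies the images of C in A and B.
|A +_C B| = |A| + |B| - |C| (for injections).
= 22 + 33 - 12 = 43

43


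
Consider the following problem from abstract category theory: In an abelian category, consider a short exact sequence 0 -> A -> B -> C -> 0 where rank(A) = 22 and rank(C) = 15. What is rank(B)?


For a short exact sequence 0 -> A -> B -> C -> 0,
rank is additive: rank(B) = rank(A) + rank(C).
rank(B) = 22 + 15 = 37

37


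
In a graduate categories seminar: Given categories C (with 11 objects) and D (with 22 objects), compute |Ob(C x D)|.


The product category C x D has objects that are pairs (c, d).
Number of pairs = |Ob(C)| * |Ob(D)| = 11 * 22 = 242

242


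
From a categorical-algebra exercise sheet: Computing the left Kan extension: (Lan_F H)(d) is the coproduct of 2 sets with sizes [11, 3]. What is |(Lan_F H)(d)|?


Pointwise, the left Kan extension (Lan_F H)(d) is the colimit, indexed
by the comma category (F downarrow d), of H composed with the
projection (F downarrow d) -> C. Here that colimit is given
as a coproduct (disjoint union) of sets, so its cardinality is the
sum of the sizes of the summands.
Coproduct of sets with sizes: 11 + 3
= 14

14


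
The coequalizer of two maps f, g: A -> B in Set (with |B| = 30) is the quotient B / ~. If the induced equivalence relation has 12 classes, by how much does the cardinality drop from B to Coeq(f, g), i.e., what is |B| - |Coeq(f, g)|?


The coequalizer Coeq(f, g) = B / ~ has one element per equivalence class.
|B| = 30, |Coeq(f, g)| = 12.
|B| - |Coeq(f, g)| = 30 - 12 = 18.

18


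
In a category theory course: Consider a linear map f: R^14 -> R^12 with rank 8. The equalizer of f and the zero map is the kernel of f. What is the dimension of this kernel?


The equalizer of f and the zero map is ker(f).
By the rank-nullity theorem: dim(ker(f)) = dim(domain) - rank(f).
dim(ker(f)) = 14 - 8 = 6

6


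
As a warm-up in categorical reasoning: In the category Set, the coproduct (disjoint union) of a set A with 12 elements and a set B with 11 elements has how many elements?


In Set, the coproduct A + B is the disjoint union.
|A + B| = |A| + |B| = 12 + 11 = 23

23


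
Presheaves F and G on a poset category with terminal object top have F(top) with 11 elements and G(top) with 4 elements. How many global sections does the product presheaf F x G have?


Global sections of a presheaf on a poset with terminal top satisfy
Gamma(H) ~ H(top). Presheaves admit pointwise products, so
(F x G)(top) = F(top) x G(top) (Cartesian product).
|Gamma(F x G)| = |F(top)| * |G(top)| = 11 * 4 = 44.

44
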